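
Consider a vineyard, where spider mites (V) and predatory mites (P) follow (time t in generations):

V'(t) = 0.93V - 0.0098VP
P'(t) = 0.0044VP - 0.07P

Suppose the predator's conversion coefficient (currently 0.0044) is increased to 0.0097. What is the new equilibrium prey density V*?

At the interior fixed point, setting dP/dt = 0 with P > 0 fixes V* = (predator death rate)/(VP coefficient) — independent of the other coefficients.
With the change, V* = 0.07/0.0097 = 7.22; it falls from 15.9.

V* ≈ 7.22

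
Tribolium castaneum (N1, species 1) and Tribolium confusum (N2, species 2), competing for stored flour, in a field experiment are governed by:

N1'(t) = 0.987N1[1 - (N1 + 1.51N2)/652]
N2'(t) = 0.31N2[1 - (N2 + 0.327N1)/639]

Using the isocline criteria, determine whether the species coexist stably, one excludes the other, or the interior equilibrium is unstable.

species 2 excludes species 1

Compare the nullcline intercepts: K1/α12 = 652/1.51 = 432 < K2 = 639; K2/α21 = 639/0.327 = 1950 > K1 = 652.
Since the inequalities point opposite ways, species 2 can invade but species 1 cannot.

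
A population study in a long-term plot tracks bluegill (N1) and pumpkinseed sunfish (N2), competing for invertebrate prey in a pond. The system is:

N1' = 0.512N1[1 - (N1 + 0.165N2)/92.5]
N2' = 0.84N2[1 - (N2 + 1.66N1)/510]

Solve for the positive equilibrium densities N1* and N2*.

N1* ≈ 11.5, N2* ≈ 491

Setting both brackets to zero gives the nullclines N1 + 0.165N2 = 92.5 and 1.66N1 + N2 = 510.
Substituting N2 = 510 - 1.66N1 into the first: N1(1 - 0.165·1.66) = 92.5 - 0.165·510.
So N1* = 8.35/0.726 = 11.5, and then N2* = 510 - 1.66·11.5 = 491.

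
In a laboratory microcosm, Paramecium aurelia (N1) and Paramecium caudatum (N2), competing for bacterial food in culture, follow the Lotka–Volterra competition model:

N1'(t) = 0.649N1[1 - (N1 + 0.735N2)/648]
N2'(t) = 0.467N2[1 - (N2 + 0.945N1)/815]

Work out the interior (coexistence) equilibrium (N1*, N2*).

Setting both brackets to zero gives the nullclines N1 + 0.735N2 = 648 and 0.945N1 + N2 = 815.
Substituting N2 = 815 - 0.945N1 into the first: N1(1 - 0.735·0.945) = 648 - 0.735·815.
So N1* = 49/0.305 = 160, and then N2* = 815 - 0.945·160 = 663.

N1* ≈ 160, N2* ≈ 663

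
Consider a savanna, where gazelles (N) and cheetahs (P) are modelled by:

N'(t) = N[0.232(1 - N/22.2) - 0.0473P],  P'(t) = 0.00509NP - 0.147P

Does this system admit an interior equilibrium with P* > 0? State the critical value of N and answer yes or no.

Threshold N = 28.9; K < 28.9, so no, the predator goes extinct.

The predator equation gives dP/dt > 0 only when N > 0.147/0.00509 = 28.9.
Without the predator, N → K = 22.2. Since 22.2 < 28.9, the predator cannot invade.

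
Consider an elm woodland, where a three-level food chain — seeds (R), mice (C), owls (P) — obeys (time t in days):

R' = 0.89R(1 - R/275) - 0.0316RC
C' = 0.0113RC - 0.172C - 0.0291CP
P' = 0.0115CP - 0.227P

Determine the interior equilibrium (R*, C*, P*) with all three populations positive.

R* ≈ 82.3, C* ≈ 19.7, P* ≈ 26

From dP/dt = 0: 0.0115C* = 0.227, so C* = 19.7.
From dR/dt = 0: 0.89(1 - R*/275) = 0.0316·19.7, giving R* = 275·(1 - 0.701) = 82.3.
From dC/dt = 0: 0.0113·82.3 - 0.172 = 0.0291P*, so P* = 0.758/0.0291 = 26.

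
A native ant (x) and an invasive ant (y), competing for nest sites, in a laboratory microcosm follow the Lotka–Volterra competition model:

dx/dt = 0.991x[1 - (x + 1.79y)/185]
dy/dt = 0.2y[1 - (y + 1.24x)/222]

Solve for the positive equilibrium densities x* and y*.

x* ≈ 174, y* ≈ 6.07

Setting both brackets to zero gives the nullclines x + 1.79y = 185 and 1.24x + y = 222.
Substituting y = 222 - 1.24x into the first: x(1 - 1.79·1.24) = 185 - 1.79·222.
So x* = -212/-1.22 = 174, and then y* = 222 - 1.24·174 = 6.07.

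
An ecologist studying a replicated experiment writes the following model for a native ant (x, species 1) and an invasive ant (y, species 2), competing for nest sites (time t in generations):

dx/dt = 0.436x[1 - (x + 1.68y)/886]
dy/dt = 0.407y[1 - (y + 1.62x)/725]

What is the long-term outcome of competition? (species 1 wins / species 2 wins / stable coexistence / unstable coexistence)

unstable coexistence (outcome depends on initial conditions)

Compare the nullcline intercepts: K1/α12 = 886/1.68 = 527 < K2 = 725; K2/α21 = 725/1.62 = 448 < K1 = 886.
Since both are reversed, neither can invade when rare; the interior point is a saddle.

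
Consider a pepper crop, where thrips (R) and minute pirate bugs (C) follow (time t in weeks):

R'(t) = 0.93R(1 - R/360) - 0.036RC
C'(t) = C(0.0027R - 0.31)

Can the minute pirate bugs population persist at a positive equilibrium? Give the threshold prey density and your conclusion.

Threshold R = 115; K > 115, so yes, the predator persists.

The predator equation gives dC/dt > 0 only when R > 0.31/0.0027 = 115.
Without the predator, R → K = 360. Since 360 > 115, the predator can invade and persist.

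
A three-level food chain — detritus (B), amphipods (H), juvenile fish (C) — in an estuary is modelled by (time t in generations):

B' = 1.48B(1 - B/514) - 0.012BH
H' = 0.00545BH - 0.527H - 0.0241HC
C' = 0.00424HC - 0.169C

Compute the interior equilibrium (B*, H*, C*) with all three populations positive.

B* ≈ 348, H* ≈ 39.9, C* ≈ 56.8

From dC/dt = 0: 0.00424H* = 0.169, so H* = 39.9.
From dB/dt = 0: 1.48(1 - B*/514) = 0.012·39.9, giving B* = 514·(1 - 0.323) = 348.
From dH/dt = 0: 0.00545·348 - 0.527 = 0.0241C*, so C* = 1.37/0.0241 = 56.8.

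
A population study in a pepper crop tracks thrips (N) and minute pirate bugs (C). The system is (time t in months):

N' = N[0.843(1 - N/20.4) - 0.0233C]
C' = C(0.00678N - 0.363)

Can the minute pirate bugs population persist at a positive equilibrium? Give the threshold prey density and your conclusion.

Threshold N = 53.5; K < 53.5, so no, the predator goes extinct.

The predator equation gives dC/dt > 0 only when N > 0.363/0.00678 = 53.5.
Without the predator, N → K = 20.4. Since 20.4 < 53.5, the predator cannot invade.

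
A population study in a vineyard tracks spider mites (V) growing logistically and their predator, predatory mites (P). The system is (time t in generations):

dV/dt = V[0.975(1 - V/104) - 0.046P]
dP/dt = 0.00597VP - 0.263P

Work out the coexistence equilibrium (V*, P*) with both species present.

From dP/dt = 0 with P > 0: 0.00597V* = 0.263, so V* = 44.1.
Substitute into dV/dt = 0: 0.975(1 - 44.1/104) = 0.046P*.
The bracket is 0.576, giving P* = 0.562/0.046 = 12.2.

V* ≈ 44.1, P* ≈ 12.2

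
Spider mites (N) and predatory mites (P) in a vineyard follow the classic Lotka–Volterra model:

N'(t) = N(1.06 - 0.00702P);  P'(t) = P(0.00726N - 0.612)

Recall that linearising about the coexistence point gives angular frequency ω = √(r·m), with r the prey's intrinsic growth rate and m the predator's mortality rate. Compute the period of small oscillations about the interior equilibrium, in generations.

T ≈ 7.8 generations

Here r = 1.06 and m = 0.612, so r·m = 0.649.
ω = √0.649 = 0.805 per generation, hence T = 2π/ω ≈ 7.8 generations.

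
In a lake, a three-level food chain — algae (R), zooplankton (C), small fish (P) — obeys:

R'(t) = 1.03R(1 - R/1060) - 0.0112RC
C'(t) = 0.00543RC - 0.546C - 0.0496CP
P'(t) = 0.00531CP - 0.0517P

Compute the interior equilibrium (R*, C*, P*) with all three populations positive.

From dP/dt = 0: 0.00531C* = 0.0517, so C* = 9.74.
From dR/dt = 0: 1.03(1 - R*/1060) = 0.0112·9.74, giving R* = 1060·(1 - 0.106) = 948.
From dC/dt = 0: 0.00543·948 - 0.546 = 0.0496P*, so P* = 4.6/0.0496 = 92.8.

R* ≈ 948, C* ≈ 9.74, P* ≈ 92.8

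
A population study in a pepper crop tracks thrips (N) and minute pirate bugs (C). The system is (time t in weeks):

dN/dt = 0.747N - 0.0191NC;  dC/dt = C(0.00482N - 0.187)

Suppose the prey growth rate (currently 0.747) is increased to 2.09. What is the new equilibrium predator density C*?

At the interior fixed point, setting dN/dt = 0 with N > 0 fixes C* = (prey growth rate)/(NC coefficient) — independent of the other coefficients.
With the change, C* = 2.09/0.0191 = 109; it rises from 39.1.

C* ≈ 109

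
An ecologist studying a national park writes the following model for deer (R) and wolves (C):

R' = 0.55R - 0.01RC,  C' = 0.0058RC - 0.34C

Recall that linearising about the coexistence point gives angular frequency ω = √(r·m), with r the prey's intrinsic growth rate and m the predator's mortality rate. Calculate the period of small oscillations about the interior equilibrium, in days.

T ≈ 14.5 days

Here r = 0.55 and m = 0.34, so r·m = 0.187.
ω = √0.187 = 0.432 per day, hence T = 2π/ω ≈ 14.5 days.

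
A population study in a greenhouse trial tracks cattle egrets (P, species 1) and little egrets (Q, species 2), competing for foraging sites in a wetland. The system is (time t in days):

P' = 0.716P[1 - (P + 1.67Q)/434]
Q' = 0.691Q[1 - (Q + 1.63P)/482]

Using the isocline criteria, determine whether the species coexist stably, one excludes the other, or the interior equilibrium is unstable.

unstable coexistence (outcome depends on initial conditions)

Compare the nullcline intercepts: K1/α12 = 434/1.67 = 260 < K2 = 482; K2/α21 = 482/1.63 = 296 < K1 = 434.
Since both are reversed, neither can invade when rare; the interior point is a saddle.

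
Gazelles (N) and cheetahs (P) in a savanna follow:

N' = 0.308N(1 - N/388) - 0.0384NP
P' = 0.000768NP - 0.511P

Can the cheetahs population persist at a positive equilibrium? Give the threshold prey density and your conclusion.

Threshold N = 665; K < 665, so no, the predator goes extinct.

The predator equation gives dP/dt > 0 only when N > 0.511/0.000768 = 665.
Without the predator, N → K = 388. Since 388 < 665, the predator cannot invade.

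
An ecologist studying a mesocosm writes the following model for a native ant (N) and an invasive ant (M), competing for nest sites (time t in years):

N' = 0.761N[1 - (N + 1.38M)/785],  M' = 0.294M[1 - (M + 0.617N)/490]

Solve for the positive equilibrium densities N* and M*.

N* ≈ 732, M* ≈ 38.1

Setting both brackets to zero gives the nullclines N + 1.38M = 785 and 0.617N + M = 490.
Substituting M = 490 - 0.617N into the first: N(1 - 1.38·0.617) = 785 - 1.38·490.
So N* = 109/0.149 = 732, and then M* = 490 - 0.617·732 = 38.1.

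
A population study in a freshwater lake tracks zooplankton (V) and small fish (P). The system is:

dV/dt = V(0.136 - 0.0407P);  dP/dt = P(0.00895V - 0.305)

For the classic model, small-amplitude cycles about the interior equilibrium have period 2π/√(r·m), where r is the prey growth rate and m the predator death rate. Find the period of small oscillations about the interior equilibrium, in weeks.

Here r = 0.136 and m = 0.305, so r·m = 0.0415.
ω = √0.0415 = 0.204 per week, hence T = 2π/ω ≈ 30.9 weeks.

T ≈ 30.9 weeks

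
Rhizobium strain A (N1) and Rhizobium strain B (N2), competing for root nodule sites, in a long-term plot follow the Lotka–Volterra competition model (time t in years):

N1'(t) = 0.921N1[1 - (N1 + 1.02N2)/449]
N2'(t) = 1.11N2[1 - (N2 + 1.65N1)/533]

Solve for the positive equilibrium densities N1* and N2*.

Setting both brackets to zero gives the nullclines N1 + 1.02N2 = 449 and 1.65N1 + N2 = 533.
Substituting N2 = 533 - 1.65N1 into the first: N1(1 - 1.02·1.65) = 449 - 1.02·533.
So N1* = -94.7/-0.683 = 139, and then N2* = 533 - 1.65·139 = 304.

N1* ≈ 139, N2* ≈ 304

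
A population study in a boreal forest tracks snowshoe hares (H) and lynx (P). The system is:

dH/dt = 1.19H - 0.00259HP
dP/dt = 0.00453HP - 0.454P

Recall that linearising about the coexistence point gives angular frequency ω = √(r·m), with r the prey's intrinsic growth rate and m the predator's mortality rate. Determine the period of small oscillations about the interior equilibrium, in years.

Here r = 1.19 and m = 0.454, so r·m = 0.54.
ω = √0.54 = 0.735 per year, hence T = 2π/ω ≈ 8.55 years.

T ≈ 8.55 years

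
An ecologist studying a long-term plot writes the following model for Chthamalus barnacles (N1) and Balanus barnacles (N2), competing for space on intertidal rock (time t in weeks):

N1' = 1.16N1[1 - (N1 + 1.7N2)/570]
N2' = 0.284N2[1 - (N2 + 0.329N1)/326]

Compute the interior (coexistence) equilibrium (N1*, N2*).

Setting both brackets to zero gives the nullclines N1 + 1.7N2 = 570 and 0.329N1 + N2 = 326.
Substituting N2 = 326 - 0.329N1 into the first: N1(1 - 1.7·0.329) = 570 - 1.7·326.
So N1* = 15.8/0.441 = 35.9, and then N2* = 326 - 0.329·35.9 = 314.

N1* ≈ 35.9, N2* ≈ 314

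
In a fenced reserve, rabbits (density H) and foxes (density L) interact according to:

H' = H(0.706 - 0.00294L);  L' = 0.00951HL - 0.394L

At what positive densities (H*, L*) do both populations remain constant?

Set dL/dt = 0 with L > 0: 0.00951H - 0.394 = 0, so H* = 0.394/0.00951 = 41.4.
Set dH/dt = 0 with H > 0: 0.706 - 0.00294L = 0, so L* = 0.706/0.00294 = 240.

H* ≈ 41.4, L* ≈ 240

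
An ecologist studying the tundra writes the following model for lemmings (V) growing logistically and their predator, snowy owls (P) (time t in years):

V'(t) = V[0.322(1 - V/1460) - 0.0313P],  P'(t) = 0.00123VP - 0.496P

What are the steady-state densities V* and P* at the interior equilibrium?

From dP/dt = 0 with P > 0: 0.00123V* = 0.496, so V* = 403.
Substitute into dV/dt = 0: 0.322(1 - 403/1460) = 0.0313P*.
The bracket is 0.724, giving P* = 0.233/0.0313 = 7.45.

V* ≈ 403, P* ≈ 7.45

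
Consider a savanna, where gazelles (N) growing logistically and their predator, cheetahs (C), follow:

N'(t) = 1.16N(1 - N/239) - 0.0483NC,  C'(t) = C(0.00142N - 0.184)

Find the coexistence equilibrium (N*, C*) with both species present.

From dC/dt = 0 with C > 0: 0.00142N* = 0.184, so N* = 130.
Substitute into dN/dt = 0: 1.16(1 - 130/239) = 0.0483C*.
The bracket is 0.458, giving C* = 0.531/0.0483 = 11.

N* ≈ 130, C* ≈ 11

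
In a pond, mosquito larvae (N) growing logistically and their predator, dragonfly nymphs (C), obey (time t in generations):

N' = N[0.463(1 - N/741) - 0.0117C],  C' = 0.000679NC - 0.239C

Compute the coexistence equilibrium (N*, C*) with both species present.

From dC/dt = 0 with C > 0: 0.000679N* = 0.239, so N* = 352.
Substitute into dN/dt = 0: 0.463(1 - 352/741) = 0.0117C*.
The bracket is 0.525, giving C* = 0.243/0.0117 = 20.8.

N* ≈ 352, C* ≈ 20.8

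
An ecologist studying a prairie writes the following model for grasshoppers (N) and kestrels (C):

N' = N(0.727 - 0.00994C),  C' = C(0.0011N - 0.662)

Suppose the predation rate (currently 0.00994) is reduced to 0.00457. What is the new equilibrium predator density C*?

C* ≈ 159

At the interior fixed point, setting dN/dt = 0 with N > 0 fixes C* = (prey growth rate)/(NC coefficient) — independent of the other coefficients.
With the change, C* = 0.727/0.00457 = 159; it rises from 73.1.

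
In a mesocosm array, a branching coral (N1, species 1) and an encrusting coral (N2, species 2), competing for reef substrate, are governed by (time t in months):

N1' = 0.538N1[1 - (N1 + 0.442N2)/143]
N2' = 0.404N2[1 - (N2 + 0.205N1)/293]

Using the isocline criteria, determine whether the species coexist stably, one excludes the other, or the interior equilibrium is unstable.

stable coexistence

Compare the nullcline intercepts: K1/α12 = 143/0.442 = 324 > K2 = 293; K2/α21 = 293/0.205 = 1430 > K1 = 143.
Since both inequalities hold, each species can invade when rare, so the interior equilibrium is stable.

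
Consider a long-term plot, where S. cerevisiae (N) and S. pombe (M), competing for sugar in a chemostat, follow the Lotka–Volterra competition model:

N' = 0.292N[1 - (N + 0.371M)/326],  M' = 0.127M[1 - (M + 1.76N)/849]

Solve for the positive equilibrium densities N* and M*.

N* ≈ 31.8, M* ≈ 793

Setting both brackets to zero gives the nullclines N + 0.371M = 326 and 1.76N + M = 849.
Substituting M = 849 - 1.76N into the first: N(1 - 0.371·1.76) = 326 - 0.371·849.
So N* = 11/0.347 = 31.8, and then M* = 849 - 1.76·31.8 = 793.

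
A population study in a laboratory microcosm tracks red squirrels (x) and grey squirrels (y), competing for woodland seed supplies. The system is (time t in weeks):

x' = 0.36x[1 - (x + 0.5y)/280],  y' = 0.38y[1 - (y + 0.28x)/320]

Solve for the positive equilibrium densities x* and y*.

Setting both brackets to zero gives the nullclines x + 0.5y = 280 and 0.28x + y = 320.
Substituting y = 320 - 0.28x into the first: x(1 - 0.5·0.28) = 280 - 0.5·320.
So x* = 120/0.86 = 140, and then y* = 320 - 0.28·140 = 281.

x* ≈ 140, y* ≈ 281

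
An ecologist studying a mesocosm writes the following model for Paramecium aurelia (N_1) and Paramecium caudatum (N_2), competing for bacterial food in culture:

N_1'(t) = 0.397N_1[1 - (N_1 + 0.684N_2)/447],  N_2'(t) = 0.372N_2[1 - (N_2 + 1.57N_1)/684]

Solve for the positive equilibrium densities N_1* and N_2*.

Setting both brackets to zero gives the nullclines N_1 + 0.684N_2 = 447 and 1.57N_1 + N_2 = 684.
Substituting N_2 = 684 - 1.57N_1 into the first: N_1(1 - 0.684·1.57) = 447 - 0.684·684.
So N_1* = -20.9/-0.0739 = 282, and then N_2* = 684 - 1.57·282 = 241.

N_1* ≈ 282, N_2* ≈ 241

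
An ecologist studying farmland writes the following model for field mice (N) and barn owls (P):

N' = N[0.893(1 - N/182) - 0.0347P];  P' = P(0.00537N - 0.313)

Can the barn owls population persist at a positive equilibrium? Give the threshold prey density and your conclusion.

The predator equation gives dP/dt > 0 only when N > 0.313/0.00537 = 58.3.
Without the predator, N → K = 182. Since 182 > 58.3, the predator can invade and persist.

Threshold N = 58.3; K > 58.3, so yes, the predator persists.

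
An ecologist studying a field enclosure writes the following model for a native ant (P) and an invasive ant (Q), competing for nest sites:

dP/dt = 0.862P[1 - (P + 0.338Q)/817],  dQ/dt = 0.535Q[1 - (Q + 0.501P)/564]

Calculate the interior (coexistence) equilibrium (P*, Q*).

P* ≈ 754, Q* ≈ 186

Setting both brackets to zero gives the nullclines P + 0.338Q = 817 and 0.501P + Q = 564.
Substituting Q = 564 - 0.501P into the first: P(1 - 0.338·0.501) = 817 - 0.338·564.
So P* = 626/0.831 = 754, and then Q* = 564 - 0.501·754 = 186.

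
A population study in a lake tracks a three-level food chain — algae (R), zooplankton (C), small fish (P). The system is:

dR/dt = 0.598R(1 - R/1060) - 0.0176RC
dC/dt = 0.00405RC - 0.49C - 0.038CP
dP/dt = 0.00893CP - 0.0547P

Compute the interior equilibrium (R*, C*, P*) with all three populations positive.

From dP/dt = 0: 0.00893C* = 0.0547, so C* = 6.13.
From dR/dt = 0: 0.598(1 - R*/1060) = 0.0176·6.13, giving R* = 1060·(1 - 0.18) = 869.
From dC/dt = 0: 0.00405·869 - 0.49 = 0.038P*, so P* = 3.03/0.038 = 79.7.

R* ≈ 869, C* ≈ 6.13, P* ≈ 79.7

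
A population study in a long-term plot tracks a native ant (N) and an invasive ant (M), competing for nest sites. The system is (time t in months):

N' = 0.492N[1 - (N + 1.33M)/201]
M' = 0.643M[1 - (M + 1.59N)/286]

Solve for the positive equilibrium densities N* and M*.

Setting both brackets to zero gives the nullclines N + 1.33M = 201 and 1.59N + M = 286.
Substituting M = 286 - 1.59N into the first: N(1 - 1.33·1.59) = 201 - 1.33·286.
So N* = -179/-1.11 = 161, and then M* = 286 - 1.59·161 = 30.1.

N* ≈ 161, M* ≈ 30.1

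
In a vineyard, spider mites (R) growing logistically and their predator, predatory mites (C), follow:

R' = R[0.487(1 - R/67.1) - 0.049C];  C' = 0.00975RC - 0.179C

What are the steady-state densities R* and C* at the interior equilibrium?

R* ≈ 18.4, C* ≈ 7.22

From dC/dt = 0 with C > 0: 0.00975R* = 0.179, so R* = 18.4.
Substitute into dR/dt = 0: 0.487(1 - 18.4/67.1) = 0.049C*.
The bracket is 0.726, giving C* = 0.354/0.049 = 7.22.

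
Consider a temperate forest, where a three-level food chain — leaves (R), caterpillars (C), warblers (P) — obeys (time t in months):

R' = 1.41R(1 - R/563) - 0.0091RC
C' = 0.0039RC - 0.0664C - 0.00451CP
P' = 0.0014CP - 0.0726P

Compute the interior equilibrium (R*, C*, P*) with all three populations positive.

R* ≈ 375, C* ≈ 51.9, P* ≈ 309

From dP/dt = 0: 0.0014C* = 0.0726, so C* = 51.9.
From dR/dt = 0: 1.41(1 - R*/563) = 0.0091·51.9, giving R* = 563·(1 - 0.335) = 375.
From dC/dt = 0: 0.0039·375 - 0.0664 = 0.00451P*, so P* = 1.39/0.00451 = 309.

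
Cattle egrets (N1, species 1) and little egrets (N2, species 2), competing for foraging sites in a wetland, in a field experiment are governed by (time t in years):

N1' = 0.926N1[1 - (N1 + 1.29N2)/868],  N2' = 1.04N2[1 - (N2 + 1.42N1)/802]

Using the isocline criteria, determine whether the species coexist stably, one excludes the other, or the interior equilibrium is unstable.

unstable coexistence (outcome depends on initial conditions)

Compare the nullcline intercepts: K1/α12 = 868/1.29 = 673 < K2 = 802; K2/α21 = 802/1.42 = 565 < K1 = 868.
Since both are reversed, neither can invade when rare; the interior point is a saddle.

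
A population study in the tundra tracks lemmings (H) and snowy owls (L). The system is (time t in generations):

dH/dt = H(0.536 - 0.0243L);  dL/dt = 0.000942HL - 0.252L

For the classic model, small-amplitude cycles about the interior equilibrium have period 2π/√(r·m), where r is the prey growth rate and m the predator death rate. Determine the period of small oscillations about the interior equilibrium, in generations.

T ≈ 17.1 generations

Here r = 0.536 and m = 0.252, so r·m = 0.135.
ω = √0.135 = 0.368 per generation, hence T = 2π/ω ≈ 17.1 generations.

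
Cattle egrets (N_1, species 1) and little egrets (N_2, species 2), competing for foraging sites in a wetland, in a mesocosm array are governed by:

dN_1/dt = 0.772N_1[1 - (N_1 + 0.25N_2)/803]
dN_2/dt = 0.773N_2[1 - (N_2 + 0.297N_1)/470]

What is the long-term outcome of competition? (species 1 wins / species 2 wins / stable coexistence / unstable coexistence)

Compare the nullcline intercepts: K1/α12 = 803/0.25 = 3210 > K2 = 470; K2/α21 = 470/0.297 = 1580 > K1 = 803.
Since both inequalities hold, each species can invade when rare, so the interior equilibrium is stable.

stable coexistence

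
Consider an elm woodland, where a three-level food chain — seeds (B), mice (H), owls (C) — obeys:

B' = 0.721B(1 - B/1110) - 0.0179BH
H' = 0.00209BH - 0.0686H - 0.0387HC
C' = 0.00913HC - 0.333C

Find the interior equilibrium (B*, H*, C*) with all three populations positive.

B* ≈ 105, H* ≈ 36.5, C* ≈ 3.89

From dC/dt = 0: 0.00913H* = 0.333, so H* = 36.5.
From dB/dt = 0: 0.721(1 - B*/1110) = 0.0179·36.5, giving B* = 1110·(1 - 0.906) = 105.
From dH/dt = 0: 0.00209·105 - 0.0686 = 0.0387C*, so C* = 0.151/0.0387 = 3.89.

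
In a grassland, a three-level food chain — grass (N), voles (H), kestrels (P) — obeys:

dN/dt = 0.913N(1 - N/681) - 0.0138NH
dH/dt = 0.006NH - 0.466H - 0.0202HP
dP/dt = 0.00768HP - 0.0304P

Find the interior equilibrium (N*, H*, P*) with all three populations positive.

N* ≈ 640, H* ≈ 3.96, P* ≈ 167

From dP/dt = 0: 0.00768H* = 0.0304, so H* = 3.96.
From dN/dt = 0: 0.913(1 - N*/681) = 0.0138·3.96, giving N* = 681·(1 - 0.0598) = 640.
From dH/dt = 0: 0.006·640 - 0.466 = 0.0202P*, so P* = 3.38/0.0202 = 167.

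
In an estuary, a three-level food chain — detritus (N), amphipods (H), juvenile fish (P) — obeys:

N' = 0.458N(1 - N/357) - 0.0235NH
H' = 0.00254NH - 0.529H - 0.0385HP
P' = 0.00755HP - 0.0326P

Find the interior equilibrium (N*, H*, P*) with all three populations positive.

N* ≈ 278, H* ≈ 4.32, P* ≈ 4.59

From dP/dt = 0: 0.00755H* = 0.0326, so H* = 4.32.
From dN/dt = 0: 0.458(1 - N*/357) = 0.0235·4.32, giving N* = 357·(1 - 0.222) = 278.
From dH/dt = 0: 0.00254·278 - 0.529 = 0.0385P*, so P* = 0.177/0.0385 = 4.59.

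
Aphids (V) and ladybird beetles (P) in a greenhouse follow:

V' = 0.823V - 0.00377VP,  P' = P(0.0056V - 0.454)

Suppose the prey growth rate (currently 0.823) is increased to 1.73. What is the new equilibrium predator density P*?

P* ≈ 459

At the interior fixed point, setting dV/dt = 0 with V > 0 fixes P* = (prey growth rate)/(VP coefficient) — independent of the other coefficients.
With the change, P* = 1.73/0.00377 = 459; it rises from 218.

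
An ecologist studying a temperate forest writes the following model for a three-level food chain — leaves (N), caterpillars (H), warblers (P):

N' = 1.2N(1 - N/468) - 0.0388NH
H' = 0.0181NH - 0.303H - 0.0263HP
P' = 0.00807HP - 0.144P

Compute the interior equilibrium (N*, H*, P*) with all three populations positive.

From dP/dt = 0: 0.00807H* = 0.144, so H* = 17.8.
From dN/dt = 0: 1.2(1 - N*/468) = 0.0388·17.8, giving N* = 468·(1 - 0.577) = 198.
From dH/dt = 0: 0.0181·198 - 0.303 = 0.0263P*, so P* = 3.28/0.0263 = 125.

N* ≈ 198, H* ≈ 17.8, P* ≈ 125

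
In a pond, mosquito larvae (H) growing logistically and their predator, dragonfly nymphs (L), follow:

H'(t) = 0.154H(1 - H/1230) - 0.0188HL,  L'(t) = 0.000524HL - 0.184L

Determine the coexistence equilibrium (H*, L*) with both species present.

From dL/dt = 0 with L > 0: 0.000524H* = 0.184, so H* = 351.
Substitute into dH/dt = 0: 0.154(1 - 351/1230) = 0.0188L*.
The bracket is 0.715, giving L* = 0.11/0.0188 = 5.85.

H* ≈ 351, L* ≈ 5.85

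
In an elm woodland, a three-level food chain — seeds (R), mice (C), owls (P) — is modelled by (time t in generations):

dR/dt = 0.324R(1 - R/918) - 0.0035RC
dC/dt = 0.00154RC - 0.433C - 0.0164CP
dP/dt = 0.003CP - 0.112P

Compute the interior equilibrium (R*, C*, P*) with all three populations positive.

R* ≈ 548, C* ≈ 37.3, P* ≈ 25

From dP/dt = 0: 0.003C* = 0.112, so C* = 37.3.
From dR/dt = 0: 0.324(1 - R*/918) = 0.0035·37.3, giving R* = 918·(1 - 0.403) = 548.
From dC/dt = 0: 0.00154·548 - 0.433 = 0.0164P*, so P* = 0.411/0.0164 = 25.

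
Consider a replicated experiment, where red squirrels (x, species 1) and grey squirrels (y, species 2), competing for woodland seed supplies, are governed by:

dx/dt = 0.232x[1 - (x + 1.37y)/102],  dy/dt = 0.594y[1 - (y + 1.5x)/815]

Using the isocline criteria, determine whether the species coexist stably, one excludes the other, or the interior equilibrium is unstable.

Compare the nullcline intercepts: K1/α12 = 102/1.37 = 74.5 < K2 = 815; K2/α21 = 815/1.5 = 543 > K1 = 102.
Since the inequalities point opposite ways, species 2 can invade but species 1 cannot.

species 2 excludes species 1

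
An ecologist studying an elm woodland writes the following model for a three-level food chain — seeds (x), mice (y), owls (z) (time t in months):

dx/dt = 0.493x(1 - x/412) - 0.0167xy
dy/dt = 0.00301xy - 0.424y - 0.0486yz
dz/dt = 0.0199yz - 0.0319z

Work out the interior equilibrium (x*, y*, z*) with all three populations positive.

x* ≈ 390, y* ≈ 1.6, z* ≈ 15.4

From dz/dt = 0: 0.0199y* = 0.0319, so y* = 1.6.
From dx/dt = 0: 0.493(1 - x*/412) = 0.0167·1.6, giving x* = 412·(1 - 0.0543) = 390.
From dy/dt = 0: 0.00301·390 - 0.424 = 0.0486z*, so z* = 0.749/0.0486 = 15.4.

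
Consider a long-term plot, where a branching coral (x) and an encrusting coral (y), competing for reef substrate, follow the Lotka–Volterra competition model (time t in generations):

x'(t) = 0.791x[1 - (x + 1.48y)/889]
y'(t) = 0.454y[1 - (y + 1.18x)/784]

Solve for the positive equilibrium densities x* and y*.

Setting both brackets to zero gives the nullclines x + 1.48y = 889 and 1.18x + y = 784.
Substituting y = 784 - 1.18x into the first: x(1 - 1.48·1.18) = 889 - 1.48·784.
So x* = -271/-0.746 = 364, and then y* = 784 - 1.18·364 = 355.

x* ≈ 364, y* ≈ 355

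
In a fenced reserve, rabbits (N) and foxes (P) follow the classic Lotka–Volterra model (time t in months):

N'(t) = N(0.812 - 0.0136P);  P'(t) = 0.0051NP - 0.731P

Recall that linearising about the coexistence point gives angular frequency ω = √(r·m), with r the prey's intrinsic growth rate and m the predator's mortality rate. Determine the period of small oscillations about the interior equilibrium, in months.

Here r = 0.812 and m = 0.731, so r·m = 0.594.
ω = √0.594 = 0.77 per month, hence T = 2π/ω ≈ 8.16 months.

T ≈ 8.16 months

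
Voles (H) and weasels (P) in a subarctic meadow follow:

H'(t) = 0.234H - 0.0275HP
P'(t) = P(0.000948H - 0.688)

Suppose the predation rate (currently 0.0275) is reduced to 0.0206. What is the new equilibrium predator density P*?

P* ≈ 11.4

At the interior fixed point, setting dH/dt = 0 with H > 0 fixes P* = (prey growth rate)/(HP coefficient) — independent of the other coefficients.
With the change, P* = 0.234/0.0206 = 11.4; it rises from 8.51.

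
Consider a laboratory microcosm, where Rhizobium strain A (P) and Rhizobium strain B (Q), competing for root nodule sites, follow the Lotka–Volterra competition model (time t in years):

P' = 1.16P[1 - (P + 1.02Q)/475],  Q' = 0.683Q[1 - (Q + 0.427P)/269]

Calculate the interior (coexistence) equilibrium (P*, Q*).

Setting both brackets to zero gives the nullclines P + 1.02Q = 475 and 0.427P + Q = 269.
Substituting Q = 269 - 0.427P into the first: P(1 - 1.02·0.427) = 475 - 1.02·269.
So P* = 201/0.564 = 355, and then Q* = 269 - 0.427·355 = 117.

P* ≈ 355, Q* ≈ 117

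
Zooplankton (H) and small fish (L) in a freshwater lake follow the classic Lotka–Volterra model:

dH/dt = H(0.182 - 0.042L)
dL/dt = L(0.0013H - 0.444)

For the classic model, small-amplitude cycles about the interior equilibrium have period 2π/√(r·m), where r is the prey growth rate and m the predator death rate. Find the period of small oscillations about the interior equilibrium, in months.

T ≈ 22.1 months

Here r = 0.182 and m = 0.444, so r·m = 0.0808.
ω = √0.0808 = 0.284 per month, hence T = 2π/ω ≈ 22.1 months.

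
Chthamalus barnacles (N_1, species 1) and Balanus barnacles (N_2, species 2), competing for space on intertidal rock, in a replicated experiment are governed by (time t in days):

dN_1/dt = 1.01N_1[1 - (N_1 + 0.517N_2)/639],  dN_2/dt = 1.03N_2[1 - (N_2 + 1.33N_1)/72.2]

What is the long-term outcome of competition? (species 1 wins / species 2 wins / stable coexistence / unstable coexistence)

Compare the nullcline intercepts: K1/α12 = 639/0.517 = 1240 > K2 = 72.2; K2/α21 = 72.2/1.33 = 54.3 < K1 = 639.
Since the inequalities point opposite ways, species 1 can invade but species 2 cannot.

species 1 excludes species 2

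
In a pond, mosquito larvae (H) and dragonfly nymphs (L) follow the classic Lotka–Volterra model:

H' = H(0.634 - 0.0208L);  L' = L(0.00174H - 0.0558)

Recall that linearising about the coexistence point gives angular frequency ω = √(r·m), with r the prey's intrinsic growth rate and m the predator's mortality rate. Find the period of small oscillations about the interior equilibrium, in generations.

T ≈ 33.4 generations

Here r = 0.634 and m = 0.0558, so r·m = 0.0354.
ω = √0.0354 = 0.188 per generation, hence T = 2π/ω ≈ 33.4 generations.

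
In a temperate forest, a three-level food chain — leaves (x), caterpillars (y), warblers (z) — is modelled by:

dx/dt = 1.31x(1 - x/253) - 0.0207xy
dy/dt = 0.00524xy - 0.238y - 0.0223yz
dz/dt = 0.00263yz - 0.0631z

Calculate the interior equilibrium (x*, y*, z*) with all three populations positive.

x* ≈ 157, y* ≈ 24, z* ≈ 26.2

From dz/dt = 0: 0.00263y* = 0.0631, so y* = 24.
From dx/dt = 0: 1.31(1 - x*/253) = 0.0207·24, giving x* = 253·(1 - 0.379) = 157.
From dy/dt = 0: 0.00524·157 - 0.238 = 0.0223z*, so z* = 0.585/0.0223 = 26.2.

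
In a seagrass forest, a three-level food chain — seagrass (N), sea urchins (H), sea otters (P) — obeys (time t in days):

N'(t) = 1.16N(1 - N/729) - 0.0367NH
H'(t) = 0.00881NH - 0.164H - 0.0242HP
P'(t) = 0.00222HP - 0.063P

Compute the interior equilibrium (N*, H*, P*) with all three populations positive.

From dP/dt = 0: 0.00222H* = 0.063, so H* = 28.4.
From dN/dt = 0: 1.16(1 - N*/729) = 0.0367·28.4, giving N* = 729·(1 - 0.898) = 74.5.
From dH/dt = 0: 0.00881·74.5 - 0.164 = 0.0242P*, so P* = 0.492/0.0242 = 20.3.

N* ≈ 74.5, H* ≈ 28.4, P* ≈ 20.3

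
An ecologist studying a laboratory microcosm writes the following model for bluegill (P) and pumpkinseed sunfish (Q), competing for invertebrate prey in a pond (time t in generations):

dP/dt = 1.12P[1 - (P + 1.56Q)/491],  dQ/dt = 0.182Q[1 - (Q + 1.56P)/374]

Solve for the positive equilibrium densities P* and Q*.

Setting both brackets to zero gives the nullclines P + 1.56Q = 491 and 1.56P + Q = 374.
Substituting Q = 374 - 1.56P into the first: P(1 - 1.56·1.56) = 491 - 1.56·374.
So P* = -92.4/-1.43 = 64.5, and then Q* = 374 - 1.56·64.5 = 273.

P* ≈ 64.5, Q* ≈ 273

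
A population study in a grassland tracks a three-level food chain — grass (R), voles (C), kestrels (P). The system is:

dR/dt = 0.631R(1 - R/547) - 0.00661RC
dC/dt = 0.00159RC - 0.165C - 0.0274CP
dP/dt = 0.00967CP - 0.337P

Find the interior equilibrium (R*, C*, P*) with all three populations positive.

From dP/dt = 0: 0.00967C* = 0.337, so C* = 34.9.
From dR/dt = 0: 0.631(1 - R*/547) = 0.00661·34.9, giving R* = 547·(1 - 0.365) = 347.
From dC/dt = 0: 0.00159·347 - 0.165 = 0.0274P*, so P* = 0.387/0.0274 = 14.1.

R* ≈ 347, C* ≈ 34.9, P* ≈ 14.1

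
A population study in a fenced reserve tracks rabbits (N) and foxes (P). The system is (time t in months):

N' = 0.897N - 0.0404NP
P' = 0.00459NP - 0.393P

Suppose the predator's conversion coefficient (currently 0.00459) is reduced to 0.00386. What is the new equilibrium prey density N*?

N* ≈ 102

At the interior fixed point, setting dP/dt = 0 with P > 0 fixes N* = (predator death rate)/(NP coefficient) — independent of the other coefficients.
With the change, N* = 0.393/0.00386 = 102; it rises from 85.6.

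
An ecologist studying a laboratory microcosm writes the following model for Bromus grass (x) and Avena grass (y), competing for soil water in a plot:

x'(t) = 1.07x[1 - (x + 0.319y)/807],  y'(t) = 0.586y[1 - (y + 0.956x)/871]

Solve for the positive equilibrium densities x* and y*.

Setting both brackets to zero gives the nullclines x + 0.319y = 807 and 0.956x + y = 871.
Substituting y = 871 - 0.956x into the first: x(1 - 0.319·0.956) = 807 - 0.319·871.
So x* = 529/0.695 = 761, and then y* = 871 - 0.956·761 = 143.

x* ≈ 761, y* ≈ 143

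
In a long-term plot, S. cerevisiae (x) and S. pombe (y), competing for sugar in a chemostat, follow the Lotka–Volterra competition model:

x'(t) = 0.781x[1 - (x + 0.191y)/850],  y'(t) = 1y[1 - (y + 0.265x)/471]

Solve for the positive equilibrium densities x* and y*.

Setting both brackets to zero gives the nullclines x + 0.191y = 850 and 0.265x + y = 471.
Substituting y = 471 - 0.265x into the first: x(1 - 0.191·0.265) = 850 - 0.191·471.
So x* = 760/0.949 = 801, and then y* = 471 - 0.265·801 = 259.

x* ≈ 801, y* ≈ 259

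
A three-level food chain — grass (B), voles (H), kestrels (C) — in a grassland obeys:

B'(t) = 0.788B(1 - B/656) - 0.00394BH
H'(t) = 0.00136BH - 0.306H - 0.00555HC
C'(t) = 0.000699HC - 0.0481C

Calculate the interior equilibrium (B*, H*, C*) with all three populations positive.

From dC/dt = 0: 0.000699H* = 0.0481, so H* = 68.8.
From dB/dt = 0: 0.788(1 - B*/656) = 0.00394·68.8, giving B* = 656·(1 - 0.344) = 430.
From dH/dt = 0: 0.00136·430 - 0.306 = 0.00555C*, so C* = 0.279/0.00555 = 50.3.

B* ≈ 430, H* ≈ 68.8, C* ≈ 50.3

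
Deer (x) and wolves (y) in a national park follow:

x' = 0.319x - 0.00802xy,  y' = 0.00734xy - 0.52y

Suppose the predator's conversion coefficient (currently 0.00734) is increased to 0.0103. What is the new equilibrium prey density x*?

x* ≈ 50.5

At the interior fixed point, setting dy/dt = 0 with y > 0 fixes x* = (predator death rate)/(xy coefficient) — independent of the other coefficients.
With the change, x* = 0.52/0.0103 = 50.5; it falls from 70.8.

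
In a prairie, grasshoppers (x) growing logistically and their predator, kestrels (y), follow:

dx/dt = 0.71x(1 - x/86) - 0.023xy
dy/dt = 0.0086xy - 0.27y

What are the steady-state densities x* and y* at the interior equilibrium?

From dy/dt = 0 with y > 0: 0.0086x* = 0.27, so x* = 31.4.
Substitute into dx/dt = 0: 0.71(1 - 31.4/86) = 0.023y*.
The bracket is 0.635, giving y* = 0.451/0.023 = 19.6.

x* ≈ 31.4, y* ≈ 19.6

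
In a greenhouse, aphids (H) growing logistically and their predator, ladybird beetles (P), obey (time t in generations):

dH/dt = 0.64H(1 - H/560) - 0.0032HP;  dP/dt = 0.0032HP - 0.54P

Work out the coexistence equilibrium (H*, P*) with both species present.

H* ≈ 169, P* ≈ 140

From dP/dt = 0 with P > 0: 0.0032H* = 0.54, so H* = 169.
Substitute into dH/dt = 0: 0.64(1 - 169/560) = 0.0032P*.
The bracket is 0.699, giving P* = 0.447/0.0032 = 140.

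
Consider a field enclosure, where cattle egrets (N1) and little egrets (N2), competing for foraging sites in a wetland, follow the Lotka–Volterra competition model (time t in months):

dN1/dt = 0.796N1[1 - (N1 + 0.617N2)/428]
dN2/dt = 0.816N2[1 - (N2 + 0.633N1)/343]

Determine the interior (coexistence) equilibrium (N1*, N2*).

Setting both brackets to zero gives the nullclines N1 + 0.617N2 = 428 and 0.633N1 + N2 = 343.
Substituting N2 = 343 - 0.633N1 into the first: N1(1 - 0.617·0.633) = 428 - 0.617·343.
So N1* = 216/0.609 = 355, and then N2* = 343 - 0.633·355 = 118.

N1* ≈ 355, N2* ≈ 118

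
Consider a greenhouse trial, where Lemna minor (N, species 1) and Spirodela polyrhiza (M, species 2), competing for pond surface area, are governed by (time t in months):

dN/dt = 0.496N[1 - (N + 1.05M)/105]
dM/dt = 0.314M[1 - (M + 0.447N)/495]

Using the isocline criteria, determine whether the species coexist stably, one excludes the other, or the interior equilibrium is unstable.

species 2 excludes species 1

Compare the nullcline intercepts: K1/α12 = 105/1.05 = 100 < K2 = 495; K2/α21 = 495/0.447 = 1110 > K1 = 105.
Since the inequalities point opposite ways, species 2 can invade but species 1 cannot.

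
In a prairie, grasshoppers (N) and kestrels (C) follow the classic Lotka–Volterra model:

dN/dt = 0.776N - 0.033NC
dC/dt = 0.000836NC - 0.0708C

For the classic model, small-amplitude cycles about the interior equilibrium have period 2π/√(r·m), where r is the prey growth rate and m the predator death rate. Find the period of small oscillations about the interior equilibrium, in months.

Here r = 0.776 and m = 0.0708, so r·m = 0.0549.
ω = √0.0549 = 0.234 per month, hence T = 2π/ω ≈ 26.8 months.

T ≈ 26.8 months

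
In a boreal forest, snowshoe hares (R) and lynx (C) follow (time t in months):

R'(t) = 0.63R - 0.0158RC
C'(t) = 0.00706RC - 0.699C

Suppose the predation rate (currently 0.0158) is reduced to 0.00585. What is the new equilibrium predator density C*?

C* ≈ 108

At the interior fixed point, setting dR/dt = 0 with R > 0 fixes C* = (prey growth rate)/(RC coefficient) — independent of the other coefficients.
With the change, C* = 0.63/0.00585 = 108; it rises from 39.9.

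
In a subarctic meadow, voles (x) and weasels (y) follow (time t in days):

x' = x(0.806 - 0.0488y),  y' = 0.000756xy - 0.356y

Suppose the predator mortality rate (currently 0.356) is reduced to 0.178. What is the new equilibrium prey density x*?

x* ≈ 235

At the interior fixed point, setting dy/dt = 0 with y > 0 fixes x* = (predator death rate)/(xy coefficient) — independent of the other coefficients.
With the change, x* = 0.178/0.000756 = 235; it falls from 471.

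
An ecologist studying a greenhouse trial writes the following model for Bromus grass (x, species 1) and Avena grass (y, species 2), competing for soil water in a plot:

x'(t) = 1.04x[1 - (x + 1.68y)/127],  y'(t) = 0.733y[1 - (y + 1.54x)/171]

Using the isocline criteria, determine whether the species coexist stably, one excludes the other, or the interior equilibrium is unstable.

unstable coexistence (outcome depends on initial conditions)

Compare the nullcline intercepts: K1/α12 = 127/1.68 = 75.6 < K2 = 171; K2/α21 = 171/1.54 = 111 < K1 = 127.
Since both are reversed, neither can invade when rare; the interior point is a saddle.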